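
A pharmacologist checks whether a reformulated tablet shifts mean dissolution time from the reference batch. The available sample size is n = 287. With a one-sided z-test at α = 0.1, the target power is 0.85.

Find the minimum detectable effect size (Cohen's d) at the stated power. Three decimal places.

Need Φ(δ − 1.282) = 0.85, so δ = 1.282 + 1.036 = 2.318.
δ = d·√n ⇒ d = δ/√n = 2.318/√287 = 0.1368.

d ≈ 0.137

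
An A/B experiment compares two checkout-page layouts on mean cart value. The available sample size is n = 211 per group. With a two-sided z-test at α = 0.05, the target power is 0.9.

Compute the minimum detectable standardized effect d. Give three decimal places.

Required noncentrality: δ = z_{0.025} + z_{0.10} = 1.960 + 1.282 = 3.242.
(Lower-tail contribution to power is negligible for δ > 0.)
δ = d·√(n/2) ⇒ d = δ/√(n/2) = 3.242/√(211/2) = 0.3156.

d ≈ 0.316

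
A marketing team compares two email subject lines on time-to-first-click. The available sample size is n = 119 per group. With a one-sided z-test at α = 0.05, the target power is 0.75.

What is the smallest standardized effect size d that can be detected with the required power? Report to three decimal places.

d ≈ 0.301

Required noncentrality: δ = z_{0.05} + z_{0.25} = 1.645 + 0.674 = 2.319.
δ = d·√(n/2) ⇒ d = δ/√(n/2) = 2.319/√(119/2) = 0.3007.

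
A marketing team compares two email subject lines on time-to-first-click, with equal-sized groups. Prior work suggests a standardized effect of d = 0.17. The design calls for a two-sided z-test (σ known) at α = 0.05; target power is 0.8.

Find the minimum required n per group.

For power 0.8 need Φ(δ − z_{0.025}) = 0.8, so δ = z_{0.025} + z_{0.20} = 1.960 + 0.842 = 2.802.
(The Φ(−δ − z_{α/2}) term is vanishingly small for δ > 0 and is dropped in the standard sample-size formula.)
δ = d·√(n/2) ⇒ n = 2(δ/d)² = 2 × (2.802 / 0.17)² = 543.18.
Rounding up, n = 544 per group.

n = 544 per group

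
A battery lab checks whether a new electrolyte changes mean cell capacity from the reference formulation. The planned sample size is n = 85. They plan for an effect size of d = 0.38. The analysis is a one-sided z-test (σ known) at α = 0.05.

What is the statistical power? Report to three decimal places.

Power ≈ 0.968

Noncentrality parameter: δ = d·√n = 0.38 × √85 = 3.5034
One-sided α = 0.05 → critical value z_{0.05} = 1.645.
Power = Φ(δ − 1.645) = Φ(1.859) = 0.9685.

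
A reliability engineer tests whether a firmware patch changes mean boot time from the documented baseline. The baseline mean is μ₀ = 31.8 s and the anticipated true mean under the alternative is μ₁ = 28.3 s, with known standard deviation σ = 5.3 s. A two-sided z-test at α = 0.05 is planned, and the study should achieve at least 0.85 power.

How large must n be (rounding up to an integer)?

n = 21

Standardized effect: d = |μ₁ − μ₀| / σ = |28.3 − 31.8| / 5.3 = 0.6604
For power 0.85 need Φ(δ − z_{0.025}) = 0.85, so δ = z_{0.025} + z_{0.15} = 1.960 + 1.036 = 2.996.
(The Φ(−δ − z_{α/2}) term is vanishingly small for δ > 0 and is dropped in the standard sample-size formula.)
δ = d·√n ⇒ n = (δ/d)² = (2.996 / 0.6604)² = 20.59.
Round up to the next whole unit.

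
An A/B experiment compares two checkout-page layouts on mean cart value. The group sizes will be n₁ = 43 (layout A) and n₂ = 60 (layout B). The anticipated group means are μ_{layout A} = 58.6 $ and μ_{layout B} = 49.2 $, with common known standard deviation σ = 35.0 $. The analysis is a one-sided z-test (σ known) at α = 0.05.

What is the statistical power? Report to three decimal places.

Power ≈ 0.382

Standardized effect: d = |μ_{layout A} − μ_{layout B}| / σ = |58.6 − 49.2| / 35.0 = 0.2686
Noncentrality parameter: δ = d / √(1/n₁ + 1/n₂) = 0.2686 / √(1/43 + 1/60) = 1.3442
One-sided α = 0.05 → critical value z_{0.05} = 1.645.
Power = P(Z > 1.645 − δ) = Φ(-0.301) = 0.3818.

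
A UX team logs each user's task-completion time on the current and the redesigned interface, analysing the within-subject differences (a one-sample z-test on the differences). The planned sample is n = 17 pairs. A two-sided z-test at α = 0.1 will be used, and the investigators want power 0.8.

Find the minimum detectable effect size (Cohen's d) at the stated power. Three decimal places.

Required noncentrality: δ = z_{0.05} + z_{0.20} = 1.645 + 0.842 = 2.486.
(Lower-tail contribution to power is negligible for δ > 0.)
δ = d·√n ⇒ d = δ/√n = 2.486/√17 = 0.6031.

d ≈ 0.603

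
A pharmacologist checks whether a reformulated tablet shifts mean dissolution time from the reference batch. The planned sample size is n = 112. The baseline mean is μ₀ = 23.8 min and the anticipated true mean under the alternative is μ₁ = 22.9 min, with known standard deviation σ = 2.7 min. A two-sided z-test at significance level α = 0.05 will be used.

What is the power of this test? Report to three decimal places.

Standardized effect: d = |μ₁ − μ₀| / σ = |22.9 − 23.8| / 2.7 = 0.3333
Noncentrality parameter: δ = d·√n = 0.3333 × √112 = 3.5277
Two-sided α = 0.05 → critical value z_{0.025} = 1.960.
Power = Φ(δ − 1.960) + Φ(−δ − 1.960) = Φ(1.568) + Φ(-5.488) = 0.9415 + 0.0000 = 0.9415.

Power ≈ 0.942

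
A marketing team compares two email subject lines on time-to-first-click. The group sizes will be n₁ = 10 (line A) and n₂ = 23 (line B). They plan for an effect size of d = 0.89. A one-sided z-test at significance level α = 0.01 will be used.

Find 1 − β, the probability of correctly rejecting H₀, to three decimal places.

Noncentrality parameter: λ = d / √(1/n₁ + 1/n₂) = 0.89 / √(1/10 + 1/23) = 2.3496
Critical value for a one-sided test at α = 0.01: z_α = 2.326.
Power = P(Z > 2.326 − λ) = Φ(0.023) = 0.5093.

Power ≈ 0.509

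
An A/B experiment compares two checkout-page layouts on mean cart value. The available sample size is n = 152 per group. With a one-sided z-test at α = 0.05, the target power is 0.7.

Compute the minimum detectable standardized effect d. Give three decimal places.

Required noncentrality: δ = z_{0.05} + z_{0.30} = 1.645 + 0.524 = 2.169.
δ = d·√(n/2) ⇒ d = δ/√(n/2) = 2.169/√(152/2) = 0.2488.

d ≈ 0.249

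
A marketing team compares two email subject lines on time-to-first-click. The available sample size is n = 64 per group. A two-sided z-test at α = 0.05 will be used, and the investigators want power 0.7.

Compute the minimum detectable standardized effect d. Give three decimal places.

d ≈ 0.439

Need Φ(δ − 1.960) = 0.7, so δ = 1.960 + 0.524 = 2.484.
(Lower-tail contribution to power is negligible for δ > 0.)
δ = d·√(n/2) ⇒ d = δ/√(n/2) = 2.484/√(64/2) = 0.4392.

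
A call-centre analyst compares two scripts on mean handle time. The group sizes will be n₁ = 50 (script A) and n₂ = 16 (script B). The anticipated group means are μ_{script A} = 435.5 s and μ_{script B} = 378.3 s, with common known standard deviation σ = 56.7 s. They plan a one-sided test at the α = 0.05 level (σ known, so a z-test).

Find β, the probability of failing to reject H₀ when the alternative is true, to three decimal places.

Standardized effect: d = |μ_{script A} − μ_{script B}| / σ = |435.5 − 378.3| / 56.7 = 1.0088
Noncentrality parameter: λ = d / √(1/n₁ + 1/n₂) = 1.0088 / √(1/50 + 1/16) = 3.5123
One-sided α = 0.05 → critical value z_{0.05} = 1.645.
Power = P(Z > 1.645 − λ) = Φ(1.867) = 0.9691.
Type II error: β = 1 − power = 1 − 0.9691 = 0.0309.

β ≈ 0.031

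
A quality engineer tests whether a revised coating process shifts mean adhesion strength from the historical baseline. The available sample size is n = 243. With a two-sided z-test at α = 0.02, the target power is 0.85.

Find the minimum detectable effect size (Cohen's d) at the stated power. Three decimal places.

Required noncentrality: δ = z_{0.01} + z_{0.15} = 2.326 + 1.036 = 3.363.
(The second rejection-region term Φ(−δ − z_{α/2}) is negligible and dropped.)
δ = d·√n ⇒ d = δ/√n = 3.363/√243 = 0.2157.

d ≈ 0.216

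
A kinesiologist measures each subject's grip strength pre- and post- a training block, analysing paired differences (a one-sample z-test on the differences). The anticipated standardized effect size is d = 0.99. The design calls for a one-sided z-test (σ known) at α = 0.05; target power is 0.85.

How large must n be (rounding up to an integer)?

n = 8

Set Φ(δ − 1.645) = 0.85; then δ − 1.645 = Φ⁻¹(0.85) = 1.036, giving δ = 2.681.
δ = d·√n ⇒ n = (δ/d)² = (2.681 / 0.99)² = 7.34.
Round up to the next whole unit.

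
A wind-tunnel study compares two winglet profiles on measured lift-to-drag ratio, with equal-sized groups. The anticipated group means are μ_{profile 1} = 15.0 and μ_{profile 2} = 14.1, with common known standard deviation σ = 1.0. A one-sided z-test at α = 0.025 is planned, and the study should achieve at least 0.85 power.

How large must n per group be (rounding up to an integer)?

Standardized effect: d = |μ_{profile 1} − μ_{profile 2}| / σ = |15.0 − 14.1| / 1.0 = 0.9000
Set Φ(δ − 1.960) = 0.85; then δ − 1.960 = Φ⁻¹(0.85) = 1.036, giving δ = 2.996.
δ = d·√(n/2) ⇒ n = 2(δ/d)² = 2 × (2.996 / 0.9000)² = 22.17.
Rounding up, n = 23 per group.

n = 23 per group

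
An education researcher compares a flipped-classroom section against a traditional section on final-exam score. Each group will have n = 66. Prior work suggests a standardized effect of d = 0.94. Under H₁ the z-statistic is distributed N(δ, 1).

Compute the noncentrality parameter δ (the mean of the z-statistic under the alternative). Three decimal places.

δ ≈ 5.400

The noncentrality parameter scales effect size by the design's sample-size factor: δ = d·√(n/2) = 0.94 × √(66/2) = 5.3999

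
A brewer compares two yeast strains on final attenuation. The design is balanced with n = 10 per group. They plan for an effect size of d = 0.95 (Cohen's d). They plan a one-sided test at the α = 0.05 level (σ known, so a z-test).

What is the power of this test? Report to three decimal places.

Power ≈ 0.684

Noncentrality parameter: δ = d·√(n/2) = 0.95 × √(10/2) = 2.1243
One-sided α = 0.05 → critical value z_{0.05} = 1.645.
Power = P(Z > 1.645 − δ) = Φ(0.479) = 0.6842.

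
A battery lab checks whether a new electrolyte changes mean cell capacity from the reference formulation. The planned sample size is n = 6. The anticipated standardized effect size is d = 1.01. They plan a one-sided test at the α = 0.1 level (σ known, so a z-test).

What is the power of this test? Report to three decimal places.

Power ≈ 0.883

Noncentrality parameter: δ = d·√n = 1.01 × √6 = 2.4740
One-sided α = 0.1 → critical value z_{0.1} = 1.282.
Power = Φ(δ − 1.282) = Φ(1.192) = 0.8835.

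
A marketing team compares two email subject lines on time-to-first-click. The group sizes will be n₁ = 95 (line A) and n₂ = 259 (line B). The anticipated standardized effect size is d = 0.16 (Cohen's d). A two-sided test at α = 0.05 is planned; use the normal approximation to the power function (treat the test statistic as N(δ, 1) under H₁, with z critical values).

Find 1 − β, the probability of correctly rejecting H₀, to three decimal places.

Noncentrality parameter: δ = d / √(1/n₁ + 1/n₂) = 0.16 / √(1/95 + 1/259) = 1.3339
Two-sided α = 0.05 → critical value z_{0.025} = 1.960.
Power = Φ(δ − 1.960) + Φ(−δ − 1.960) = Φ(-0.626) + Φ(-3.294) = 0.2656 + 0.0005 = 0.2661.

Power ≈ 0.266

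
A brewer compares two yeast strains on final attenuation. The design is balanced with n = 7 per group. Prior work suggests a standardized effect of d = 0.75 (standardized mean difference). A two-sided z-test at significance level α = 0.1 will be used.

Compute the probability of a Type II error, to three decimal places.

β ≈ 0.594

Noncentrality parameter: δ = d·√(n/2) = 0.75 × √(7/2) = 1.4031
Two-sided α = 0.1 → critical value z_{0.05} = 1.645.
Power = Φ(δ − 1.645) + Φ(−δ − 1.645) = Φ(-0.242) + Φ(-3.048) = 0.4045 + 0.0012 = 0.4056.
Type II error: β = 1 − power = 1 − 0.4056 = 0.5944.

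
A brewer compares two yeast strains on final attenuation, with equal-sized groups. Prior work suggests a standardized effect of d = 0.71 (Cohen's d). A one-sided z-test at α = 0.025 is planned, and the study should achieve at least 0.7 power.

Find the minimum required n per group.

n = 25 per group

For power 0.7 need Φ(δ − z_{0.025}) = 0.7, so δ = z_{0.025} + z_{0.30} = 1.960 + 0.524 = 2.484.
δ = d·√(n/2) ⇒ n = 2(δ/d)² = 2 × (2.484 / 0.71)² = 24.49.
Round up to the next whole unit.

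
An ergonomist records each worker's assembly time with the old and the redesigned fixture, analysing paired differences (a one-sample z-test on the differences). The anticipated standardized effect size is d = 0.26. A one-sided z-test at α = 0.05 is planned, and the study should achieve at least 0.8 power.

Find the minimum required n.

Set Φ(δ − 1.645) = 0.8; then δ − 1.645 = Φ⁻¹(0.8) = 0.842, giving δ = 2.486.
δ = d·√n ⇒ n = (δ/d)² = (2.486 / 0.26)² = 91.46.
Round up to the next whole unit.

n = 92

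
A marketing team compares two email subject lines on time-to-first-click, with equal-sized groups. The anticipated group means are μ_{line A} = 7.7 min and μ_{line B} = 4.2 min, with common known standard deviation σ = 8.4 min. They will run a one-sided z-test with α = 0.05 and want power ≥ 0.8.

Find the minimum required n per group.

n = 72 per group

Standardized effect: d = |μ_{line A} − μ_{line B}| / σ = |7.7 − 4.2| / 8.4 = 0.4167
Set Φ(δ − 1.645) = 0.8; then δ − 1.645 = Φ⁻¹(0.8) = 0.842, giving δ = 2.486.
δ = d·√(n/2) ⇒ n = 2(δ/d)² = 2 × (2.486 / 0.4167)² = 71.22.
Rounding up, n = 72 per group.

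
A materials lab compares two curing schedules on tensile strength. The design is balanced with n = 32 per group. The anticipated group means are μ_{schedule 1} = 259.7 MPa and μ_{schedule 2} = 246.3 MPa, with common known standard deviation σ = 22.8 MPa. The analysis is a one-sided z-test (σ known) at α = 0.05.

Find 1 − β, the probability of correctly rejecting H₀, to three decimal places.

Standardized effect: d = |μ_{schedule 1} − μ_{schedule 2}| / σ = |259.7 − 246.3| / 22.8 = 0.5877
Noncentrality parameter: δ = d·√(n/2) = 0.5877 × √(32/2) = 2.3509
Critical value for a one-sided test at α = 0.05: z_α = 1.645.
Power = Φ(δ − 1.645) = Φ(0.706) = 0.7599.

Power ≈ 0.760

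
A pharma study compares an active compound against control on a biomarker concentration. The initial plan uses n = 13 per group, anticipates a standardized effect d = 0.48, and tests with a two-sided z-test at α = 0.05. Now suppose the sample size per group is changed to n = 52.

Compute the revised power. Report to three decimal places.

With n = 52 per group: δ = d·√(n/2) = 0.48 × √(52/2) = 2.4475. Critical value z_{0.025} = 1.960.
Revised power = Φ(δ − 1.960) + Φ(−δ − 1.960) = Φ(0.488) + Φ(-4.407) = 0.6871 + 0.0000 = 0.6871.

Power ≈ 0.687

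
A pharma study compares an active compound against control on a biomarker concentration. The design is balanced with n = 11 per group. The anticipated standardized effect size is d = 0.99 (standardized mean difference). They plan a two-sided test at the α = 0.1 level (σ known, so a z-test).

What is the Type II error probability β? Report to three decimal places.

β ≈ 0.249

Noncentrality parameter: δ = d·√(n/2) = 0.99 × √(11/2) = 2.3218
Critical value for a two-sided test at α = 0.1: z_{α/2} = 1.645.
Power = Φ(δ − 1.645) + Φ(−δ − 1.645) = Φ(0.677) + Φ(-3.967) = 0.7508 + 0.0000 = 0.7508.
Type II error: β = 1 − power = 1 − 0.7508 = 0.2492.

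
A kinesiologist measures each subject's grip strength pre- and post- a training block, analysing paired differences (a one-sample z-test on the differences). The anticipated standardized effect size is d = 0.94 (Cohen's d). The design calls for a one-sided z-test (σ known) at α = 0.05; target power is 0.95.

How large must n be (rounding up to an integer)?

Set Φ(δ − 1.645) = 0.95; then δ − 1.645 = Φ⁻¹(0.95) = 1.645, giving δ = 3.290.
δ = d·√n ⇒ n = (δ/d)² = (3.290 / 0.94)² = 12.25.
Round up to the next whole unit.

n = 13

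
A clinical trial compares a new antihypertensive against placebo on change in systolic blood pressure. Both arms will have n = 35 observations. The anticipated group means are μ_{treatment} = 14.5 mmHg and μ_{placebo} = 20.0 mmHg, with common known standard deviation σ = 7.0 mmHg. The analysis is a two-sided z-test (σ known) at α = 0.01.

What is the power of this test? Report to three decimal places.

Power ≈ 0.761

Standardized effect: d = |μ_{treatment} − μ_{placebo}| / σ = |14.5 − 20.0| / 7.0 = 0.7857
Noncentrality parameter: δ = d·√(n/2) = 0.7857 × √(35/2) = 3.2869
Two-sided α = 0.01 → critical value z_{0.005} = 2.576.
Power = Φ(δ − 2.576) + Φ(−δ − 2.576) = Φ(0.711) + Φ(-5.863) = 0.7615 + 0.0000 = 0.7615.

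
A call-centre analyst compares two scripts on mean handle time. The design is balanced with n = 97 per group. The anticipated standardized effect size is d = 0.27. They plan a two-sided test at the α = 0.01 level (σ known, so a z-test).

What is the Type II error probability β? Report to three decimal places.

Noncentrality parameter: δ = d·√(n/2) = 0.27 × √(97/2) = 1.8803
Critical value for a two-sided test at α = 0.01: z_{α/2} = 2.576.
Power = Φ(δ − 2.576) + Φ(−δ − 2.576) = Φ(-0.695) + Φ(-4.456) = 0.2434 + 0.0000 = 0.2434.
Type II error: β = 1 − power = 1 − 0.2434 = 0.7566.

β ≈ 0.757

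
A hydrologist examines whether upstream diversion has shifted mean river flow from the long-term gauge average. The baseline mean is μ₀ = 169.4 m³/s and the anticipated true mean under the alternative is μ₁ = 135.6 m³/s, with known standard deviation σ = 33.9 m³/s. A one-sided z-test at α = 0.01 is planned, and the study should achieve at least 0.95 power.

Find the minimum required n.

Standardized effect: d = |μ₁ − μ₀| / σ = |135.6 − 169.4| / 33.9 = 0.9971
For power 0.95 need Φ(δ − z_{0.01}) = 0.95, so δ = z_{0.01} + z_{0.05} = 2.326 + 1.645 = 3.971.
δ = d·√n ⇒ n = (δ/d)² = (3.971 / 0.9971)² = 15.86.
Round up to the next whole unit.

n = 16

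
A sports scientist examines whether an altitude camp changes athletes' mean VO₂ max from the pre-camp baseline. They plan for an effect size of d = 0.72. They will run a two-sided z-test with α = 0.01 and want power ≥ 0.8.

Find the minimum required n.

For power 0.8 need Φ(δ − z_{0.005}) = 0.8, so δ = z_{0.005} + z_{0.20} = 2.576 + 0.842 = 3.417.
(For δ > 0 the lower-tail rejection region contributes negligibly to power, so the one-term inversion is standard.)
δ = d·√n ⇒ n = (δ/d)² = (3.417 / 0.72)² = 22.53.
Round up to the next whole unit.

n = 23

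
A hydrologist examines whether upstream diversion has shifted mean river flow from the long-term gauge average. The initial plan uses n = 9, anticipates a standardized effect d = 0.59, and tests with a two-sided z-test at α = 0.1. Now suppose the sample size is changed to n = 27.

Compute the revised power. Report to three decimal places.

With n = 27: δ = d·√n = 0.59 × √27 = 3.0657. Critical value z_{0.05} = 1.645.
Revised power = Φ(δ − 1.645) + Φ(−δ − 1.645) = Φ(1.421) + Φ(-4.711) = 0.9223 + 0.0000 = 0.9223.

Power ≈ 0.922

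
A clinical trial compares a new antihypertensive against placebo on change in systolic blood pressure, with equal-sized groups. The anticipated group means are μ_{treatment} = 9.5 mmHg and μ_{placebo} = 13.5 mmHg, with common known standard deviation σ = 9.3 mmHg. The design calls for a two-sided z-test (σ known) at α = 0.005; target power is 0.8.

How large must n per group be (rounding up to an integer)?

n = 144 per group

Standardized effect: d = |μ_{treatment} − μ_{placebo}| / σ = |9.5 − 13.5| / 9.3 = 0.4301
Set Φ(δ − 2.807) = 0.8; then δ − 2.807 = Φ⁻¹(0.8) = 0.842, giving δ = 3.649.
(For δ > 0 the lower-tail rejection region contributes negligibly to power, so the one-term inversion is standard.)
δ = d·√(n/2) ⇒ n = 2(δ/d)² = 2 × (3.649 / 0.4301)² = 143.93.
Round up to the next whole unit.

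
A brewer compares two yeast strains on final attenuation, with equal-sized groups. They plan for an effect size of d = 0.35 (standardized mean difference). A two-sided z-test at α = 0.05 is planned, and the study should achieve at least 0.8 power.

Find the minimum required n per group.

n = 129 per group

For power 0.8 need Φ(δ − z_{0.025}) = 0.8, so δ = z_{0.025} + z_{0.20} = 1.960 + 0.842 = 2.802.
(The Φ(−δ − z_{α/2}) term is vanishingly small for δ > 0 and is dropped in the standard sample-size formula.)
δ = d·√(n/2) ⇒ n = 2(δ/d)² = 2 × (2.802 / 0.35)² = 128.14.
Rounding up, n = 129 per group.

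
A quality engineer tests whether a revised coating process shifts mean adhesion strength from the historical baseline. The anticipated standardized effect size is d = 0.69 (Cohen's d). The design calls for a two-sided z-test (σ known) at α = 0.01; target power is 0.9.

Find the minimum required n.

n = 32

For power 0.9 need Φ(δ − z_{0.005}) = 0.9, so δ = z_{0.005} + z_{0.10} = 2.576 + 1.282 = 3.857.
(Ignoring the negligible lower-tail rejection probability gives the usual closed-form inversion.)
δ = d·√n ⇒ n = (δ/d)² = (3.857 / 0.69)² = 31.25.
Round up to the next whole unit.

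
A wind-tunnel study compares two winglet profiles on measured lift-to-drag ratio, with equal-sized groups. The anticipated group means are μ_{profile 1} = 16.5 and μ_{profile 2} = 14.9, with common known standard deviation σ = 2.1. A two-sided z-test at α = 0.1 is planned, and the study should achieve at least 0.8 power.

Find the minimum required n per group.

Standardized effect: d = |μ_{profile 1} − μ_{profile 2}| / σ = |16.5 − 14.9| / 2.1 = 0.7619
For power 0.8 need Φ(δ − z_{0.05}) = 0.8, so δ = z_{0.05} + z_{0.20} = 1.645 + 0.842 = 2.486.
(Ignoring the negligible lower-tail rejection probability gives the usual closed-form inversion.)
δ = d·√(n/2) ⇒ n = 2(δ/d)² = 2 × (2.486 / 0.7619)² = 21.30.
Rounding up, n = 22 per group.

n = 22 per group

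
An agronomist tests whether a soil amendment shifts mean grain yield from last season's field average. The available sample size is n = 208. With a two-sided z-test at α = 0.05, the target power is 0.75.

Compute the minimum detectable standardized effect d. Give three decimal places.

d ≈ 0.183

Need Φ(δ − 1.960) = 0.75, so δ = 1.960 + 0.674 = 2.634.
(Lower-tail contribution to power is negligible for δ > 0.)
δ = d·√n ⇒ d = δ/√n = 2.634/√208 = 0.1827.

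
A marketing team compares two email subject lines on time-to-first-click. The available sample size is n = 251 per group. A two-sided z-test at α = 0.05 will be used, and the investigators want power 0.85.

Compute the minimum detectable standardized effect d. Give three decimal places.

Need Φ(δ − 1.960) = 0.85, so δ = 1.960 + 1.036 = 2.996.
(The second rejection-region term Φ(−δ − z_{α/2}) is negligible and dropped.)
δ = d·√(n/2) ⇒ d = δ/√(n/2) = 2.996/√(251/2) = 0.2675.

d ≈ 0.267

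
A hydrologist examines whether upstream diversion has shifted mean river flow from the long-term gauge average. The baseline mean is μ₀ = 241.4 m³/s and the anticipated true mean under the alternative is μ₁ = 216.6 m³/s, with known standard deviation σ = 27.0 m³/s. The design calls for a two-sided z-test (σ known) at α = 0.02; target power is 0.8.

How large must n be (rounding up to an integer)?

Standardized effect: d = |μ₁ − μ₀| / σ = |216.6 − 241.4| / 27.0 = 0.9185
Set Φ(δ − 2.326) = 0.8; then δ − 2.326 = Φ⁻¹(0.8) = 0.842, giving δ = 3.168.
(The Φ(−δ − z_{α/2}) term is vanishingly small for δ > 0 and is dropped in the standard sample-size formula.)
δ = d·√n ⇒ n = (δ/d)² = (3.168 / 0.9185)² = 11.90.
Rounding up, n = 12.

n = 12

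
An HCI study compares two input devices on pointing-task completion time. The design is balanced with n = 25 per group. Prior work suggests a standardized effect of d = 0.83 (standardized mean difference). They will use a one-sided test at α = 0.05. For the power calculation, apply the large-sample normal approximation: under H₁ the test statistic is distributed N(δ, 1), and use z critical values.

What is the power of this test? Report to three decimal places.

Noncentrality parameter: δ = d·√(n/2) = 0.83 × √(25/2) = 2.9345
One-sided α = 0.05 → critical value z_{0.05} = 1.645.
Power = Φ(δ − 1.645) = Φ(1.290) = 0.9014.

Power ≈ 0.901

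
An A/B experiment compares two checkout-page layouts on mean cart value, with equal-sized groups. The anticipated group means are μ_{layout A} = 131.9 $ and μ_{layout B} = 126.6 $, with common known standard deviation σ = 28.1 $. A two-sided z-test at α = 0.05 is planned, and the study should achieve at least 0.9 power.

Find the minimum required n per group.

Standardized effect: d = |μ_{layout A} − μ_{layout B}| / σ = |131.9 − 126.6| / 28.1 = 0.1886
Set Φ(δ − 1.960) = 0.9; then δ − 1.960 = Φ⁻¹(0.9) = 1.282, giving δ = 3.242.
(For δ > 0 the lower-tail rejection region contributes negligibly to power, so the one-term inversion is standard.)
δ = d·√(n/2) ⇒ n = 2(δ/d)² = 2 × (3.242 / 0.1886)² = 590.73.
Round up to the next whole unit.

n = 591 per group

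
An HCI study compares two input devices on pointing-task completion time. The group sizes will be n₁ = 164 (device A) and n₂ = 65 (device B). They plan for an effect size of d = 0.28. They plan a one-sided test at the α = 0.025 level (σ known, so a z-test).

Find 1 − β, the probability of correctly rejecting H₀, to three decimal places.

Noncentrality parameter: δ = d / √(1/n₁ + 1/n₂) = 0.28 / √(1/164 + 1/65) = 1.9104
Critical value for a one-sided test at α = 0.025: z_α = 1.960.
Power = Φ(δ − 1.960) = Φ(-0.050) = 0.4802.

Power ≈ 0.480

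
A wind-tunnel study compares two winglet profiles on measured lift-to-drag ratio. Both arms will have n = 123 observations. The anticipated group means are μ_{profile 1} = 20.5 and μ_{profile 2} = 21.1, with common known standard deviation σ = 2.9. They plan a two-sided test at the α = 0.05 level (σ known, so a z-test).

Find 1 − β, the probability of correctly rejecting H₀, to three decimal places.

Standardized effect: d = |μ_{profile 1} − μ_{profile 2}| / σ = |20.5 − 21.1| / 2.9 = 0.2069
Noncentrality parameter: δ = d·√(n/2) = 0.2069 × √(123/2) = 1.6225
Critical value for a two-sided test at α = 0.05: z_{α/2} = 1.960.
Power = Φ(δ − 1.960) + Φ(−δ − 1.960) = Φ(-0.337) + Φ(-3.582) = 0.3679 + 0.0002 = 0.3681.

Power ≈ 0.368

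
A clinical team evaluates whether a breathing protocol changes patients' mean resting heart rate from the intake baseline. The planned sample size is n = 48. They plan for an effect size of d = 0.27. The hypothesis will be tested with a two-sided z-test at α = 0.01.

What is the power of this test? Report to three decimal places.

Noncentrality parameter: δ = d·√n = 0.27 × √48 = 1.8706
Two-sided α = 0.01 → critical value z_{0.005} = 2.576.
Power = Φ(δ − 2.576) + Φ(−δ − 2.576) = Φ(-0.705) + Φ(-4.446) = 0.2403 + 0.0000 = 0.2403.

Power ≈ 0.240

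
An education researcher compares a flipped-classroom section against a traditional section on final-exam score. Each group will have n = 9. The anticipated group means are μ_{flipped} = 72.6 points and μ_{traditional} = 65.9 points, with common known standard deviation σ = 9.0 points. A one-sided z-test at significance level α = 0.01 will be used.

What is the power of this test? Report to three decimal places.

Standardized effect: d = |μ_{flipped} − μ_{traditional}| / σ = |72.6 − 65.9| / 9.0 = 0.7444
Noncentrality parameter: δ = d·√(n/2) = 0.7444 × √(9/2) = 1.5792
Critical value for a one-sided test at α = 0.01: z_α = 2.326.
Power = Φ(δ − 2.326) = Φ(-0.747) = 0.2275.

Power ≈ 0.227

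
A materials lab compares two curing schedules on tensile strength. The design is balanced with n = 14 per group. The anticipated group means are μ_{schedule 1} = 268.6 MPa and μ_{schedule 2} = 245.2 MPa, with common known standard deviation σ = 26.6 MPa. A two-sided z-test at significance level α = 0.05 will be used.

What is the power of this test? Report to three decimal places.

Power ≈ 0.643

Standardized effect: d = |μ_{schedule 1} − μ_{schedule 2}| / σ = |268.6 − 245.2| / 26.6 = 0.8797
Noncentrality parameter: δ = d·√(n/2) = 0.8797 × √(14/2) = 2.3275
Two-sided α = 0.05 → critical value z_{0.025} = 1.960.
Power = Φ(δ − 1.960) + Φ(−δ − 1.960) = Φ(0.368) + Φ(-4.287) = 0.6434 + 0.0000 = 0.6434.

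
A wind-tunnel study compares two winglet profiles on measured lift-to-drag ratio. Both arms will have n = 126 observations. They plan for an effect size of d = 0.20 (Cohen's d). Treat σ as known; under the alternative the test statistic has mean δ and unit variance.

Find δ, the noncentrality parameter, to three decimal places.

δ ≈ 1.587

δ = d·√(n/2) = 0.20 × √(126/2) = 1.5875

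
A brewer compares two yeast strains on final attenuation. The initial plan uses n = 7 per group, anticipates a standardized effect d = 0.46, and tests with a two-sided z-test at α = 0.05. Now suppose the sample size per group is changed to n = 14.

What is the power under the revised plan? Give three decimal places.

With n = 14 per group: δ = d·√(n/2) = 0.46 × √(14/2) = 1.2170. Critical value z_{0.025} = 1.960.
Revised power = Φ(δ − 1.960) + Φ(−δ − 1.960) = Φ(-0.743) + Φ(-3.177) = 0.2288 + 0.0007 = 0.2295.

Power ≈ 0.230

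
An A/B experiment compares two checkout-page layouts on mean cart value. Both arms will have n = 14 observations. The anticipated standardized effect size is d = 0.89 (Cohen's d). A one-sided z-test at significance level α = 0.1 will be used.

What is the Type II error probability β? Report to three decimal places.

Noncentrality parameter: δ = d·√(n/2) = 0.89 × √(14/2) = 2.3547
Critical value for a one-sided test at α = 0.1: z_α = 1.282.
Power = P(Z > 1.282 − δ) = Φ(1.073) = 0.8584.
Type II error: β = 1 − power = 1 − 0.8584 = 0.1416.

β ≈ 0.142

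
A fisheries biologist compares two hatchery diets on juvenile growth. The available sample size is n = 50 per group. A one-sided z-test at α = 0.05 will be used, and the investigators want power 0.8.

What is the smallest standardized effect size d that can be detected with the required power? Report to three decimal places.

d ≈ 0.497

Required noncentrality: δ = z_{0.05} + z_{0.20} = 1.645 + 0.842 = 2.486.
δ = d·√(n/2) ⇒ d = δ/√(n/2) = 2.486/√(50/2) = 0.4973.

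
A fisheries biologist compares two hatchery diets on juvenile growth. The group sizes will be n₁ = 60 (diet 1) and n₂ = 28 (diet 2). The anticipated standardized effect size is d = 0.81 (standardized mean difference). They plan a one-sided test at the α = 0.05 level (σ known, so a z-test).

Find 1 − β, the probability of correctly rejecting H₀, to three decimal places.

Noncentrality parameter: δ = d / √(1/n₁ + 1/n₂) = 0.81 / √(1/60 + 1/28) = 3.5391
Critical value for a one-sided test at α = 0.05: z_α = 1.645.
Power = P(Z > 1.645 − δ) = Φ(1.894) = 0.9709.

Power ≈ 0.971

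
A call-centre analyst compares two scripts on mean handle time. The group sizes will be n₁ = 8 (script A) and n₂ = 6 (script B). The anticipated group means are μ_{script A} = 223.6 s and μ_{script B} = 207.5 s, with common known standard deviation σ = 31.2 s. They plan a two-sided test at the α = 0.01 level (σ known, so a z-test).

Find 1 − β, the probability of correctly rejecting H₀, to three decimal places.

Standardized effect: d = |μ_{script A} − μ_{script B}| / σ = |223.6 − 207.5| / 31.2 = 0.5160
Noncentrality parameter: δ = d / √(1/n₁ + 1/n₂) = 0.5160 / √(1/8 + 1/6) = 0.9555
Two-sided α = 0.01 → critical value z_{0.005} = 2.576.
Power = Φ(δ − 2.576) + Φ(−δ − 2.576) = Φ(-1.620) + Φ(-3.531) = 0.0526 + 0.0002 = 0.0528.

Power ≈ 0.053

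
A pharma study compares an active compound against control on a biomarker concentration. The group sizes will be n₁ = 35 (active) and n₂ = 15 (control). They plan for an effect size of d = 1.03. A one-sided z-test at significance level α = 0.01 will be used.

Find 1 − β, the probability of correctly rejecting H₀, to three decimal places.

Noncentrality parameter: δ = d / √(1/n₁ + 1/n₂) = 1.03 / √(1/35 + 1/15) = 3.3376
One-sided α = 0.01 → critical value z_{0.01} = 2.326.
Power = P(Z > 2.326 − δ) = Φ(1.011) = 0.8440.

Power ≈ 0.844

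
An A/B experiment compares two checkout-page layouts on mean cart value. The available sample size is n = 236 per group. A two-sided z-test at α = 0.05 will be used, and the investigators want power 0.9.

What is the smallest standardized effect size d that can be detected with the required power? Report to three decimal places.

d ≈ 0.298

Required noncentrality: δ = z_{0.025} + z_{0.10} = 1.960 + 1.282 = 3.242.
(Lower-tail contribution to power is negligible for δ > 0.)
δ = d·√(n/2) ⇒ d = δ/√(n/2) = 3.242/√(236/2) = 0.2984.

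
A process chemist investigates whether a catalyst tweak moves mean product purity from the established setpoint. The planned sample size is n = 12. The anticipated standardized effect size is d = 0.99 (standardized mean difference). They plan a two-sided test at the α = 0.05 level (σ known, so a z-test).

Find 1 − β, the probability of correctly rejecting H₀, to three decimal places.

Power ≈ 0.929

Noncentrality parameter: λ = d·√n = 0.99 × √12 = 3.4295
Two-sided α = 0.05 → critical value z_{0.025} = 1.960.
Power = Φ(λ − 1.960) + Φ(−λ − 1.960) = Φ(1.469) + Φ(-5.389) = 0.9292 + 0.0000 = 0.9292.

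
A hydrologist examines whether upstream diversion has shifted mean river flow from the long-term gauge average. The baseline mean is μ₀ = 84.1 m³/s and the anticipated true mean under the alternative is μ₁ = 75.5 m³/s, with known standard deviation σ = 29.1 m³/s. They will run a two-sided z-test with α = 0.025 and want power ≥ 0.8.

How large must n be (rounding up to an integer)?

Standardized effect: d = |μ₁ − μ₀| / σ = |75.5 − 84.1| / 29.1 = 0.2955
Set Φ(δ − 2.241) = 0.8; then δ − 2.241 = Φ⁻¹(0.8) = 0.842, giving δ = 3.083.
(The Φ(−δ − z_{α/2}) term is vanishingly small for δ > 0 and is dropped in the standard sample-size formula.)
δ = d·√n ⇒ n = (δ/d)² = (3.083 / 0.2955)² = 108.83.
Round up to the next whole unit.

n = 109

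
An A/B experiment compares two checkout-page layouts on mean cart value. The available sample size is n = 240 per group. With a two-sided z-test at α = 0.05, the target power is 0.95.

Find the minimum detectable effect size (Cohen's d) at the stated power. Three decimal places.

Need Φ(δ − 1.960) = 0.95, so δ = 1.960 + 1.645 = 3.605.
(The second rejection-region term Φ(−δ − z_{α/2}) is negligible and dropped.)
δ = d·√(n/2) ⇒ d = δ/√(n/2) = 3.605/√(240/2) = 0.3291.

d ≈ 0.329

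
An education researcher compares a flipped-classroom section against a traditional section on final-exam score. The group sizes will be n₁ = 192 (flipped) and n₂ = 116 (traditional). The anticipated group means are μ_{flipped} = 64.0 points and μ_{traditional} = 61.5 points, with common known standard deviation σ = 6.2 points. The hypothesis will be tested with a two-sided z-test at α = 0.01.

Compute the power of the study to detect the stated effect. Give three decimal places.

Standardized effect: d = |μ_{flipped} − μ_{traditional}| / σ = |64.0 − 61.5| / 6.2 = 0.4032
Noncentrality parameter: δ = d / √(1/n₁ + 1/n₂) = 0.4032 / √(1/192 + 1/116) = 3.4289
Two-sided α = 0.01 → critical value z_{0.005} = 2.576.
Power = Φ(δ − 2.576) + Φ(−δ − 2.576) = Φ(0.853) + Φ(-6.005) = 0.8032 + 0.0000 = 0.8032.

Power ≈ 0.803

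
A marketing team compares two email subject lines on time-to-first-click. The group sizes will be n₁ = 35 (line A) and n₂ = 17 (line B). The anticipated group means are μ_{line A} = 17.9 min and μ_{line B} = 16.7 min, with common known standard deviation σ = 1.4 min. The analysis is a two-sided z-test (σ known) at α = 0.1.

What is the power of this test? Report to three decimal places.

Standardized effect: d = |μ_{line A} − μ_{line B}| / σ = |17.9 − 16.7| / 1.4 = 0.8571
Noncentrality parameter: δ = d / √(1/n₁ + 1/n₂) = 0.8571 / √(1/35 + 1/17) = 2.8994
Critical value for a two-sided test at α = 0.1: z_{α/2} = 1.645.
Power = Φ(δ − 1.645) + Φ(−δ − 1.645) = Φ(1.255) + Φ(-4.544) = 0.8952 + 0.0000 = 0.8952.

Power ≈ 0.895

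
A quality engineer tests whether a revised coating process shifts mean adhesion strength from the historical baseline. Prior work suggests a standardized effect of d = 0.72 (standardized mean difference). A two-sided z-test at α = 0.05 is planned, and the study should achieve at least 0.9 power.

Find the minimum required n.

n = 21

Set Φ(δ − 1.960) = 0.9; then δ − 1.960 = Φ⁻¹(0.9) = 1.282, giving δ = 3.242.
(For δ > 0 the lower-tail rejection region contributes negligibly to power, so the one-term inversion is standard.)
δ = d·√n ⇒ n = (δ/d)² = (3.242 / 0.72)² = 20.27.
Rounding up, n = 21.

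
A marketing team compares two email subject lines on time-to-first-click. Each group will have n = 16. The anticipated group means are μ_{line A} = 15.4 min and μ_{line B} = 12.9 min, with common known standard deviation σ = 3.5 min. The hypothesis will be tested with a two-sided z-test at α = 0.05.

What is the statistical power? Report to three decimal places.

Power ≈ 0.524

Standardized effect: d = |μ_{line A} − μ_{line B}| / σ = |15.4 − 12.9| / 3.5 = 0.7143
Noncentrality parameter: δ = d·√(n/2) = 0.7143 × √(16/2) = 2.0203
Two-sided α = 0.05 → critical value z_{0.025} = 1.960.
Power = Φ(δ − 1.960) + Φ(−δ − 1.960) = Φ(0.060) + Φ(-3.980) = 0.5241 + 0.0000 = 0.5241.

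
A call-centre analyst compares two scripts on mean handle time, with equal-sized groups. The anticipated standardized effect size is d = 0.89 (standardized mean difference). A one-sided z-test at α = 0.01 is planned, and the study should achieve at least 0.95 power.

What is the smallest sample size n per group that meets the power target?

For power 0.95 need Φ(δ − z_{0.01}) = 0.95, so δ = z_{0.01} + z_{0.05} = 2.326 + 1.645 = 3.971.
δ = d·√(n/2) ⇒ n = 2(δ/d)² = 2 × (3.971 / 0.89)² = 39.82.
Rounding up, n = 40 per group.

n = 40 per group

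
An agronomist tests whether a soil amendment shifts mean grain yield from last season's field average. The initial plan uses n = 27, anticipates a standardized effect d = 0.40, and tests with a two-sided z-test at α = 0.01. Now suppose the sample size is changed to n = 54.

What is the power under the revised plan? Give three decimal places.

With n = 54: δ = d·√n = 0.40 × √54 = 2.9394. Critical value z_{0.005} = 2.576.
Revised power = Φ(δ − 2.576) + Φ(−δ − 2.576) = Φ(0.364) + Φ(-5.515) = 0.6419 + 0.0000 = 0.6419.

Power ≈ 0.642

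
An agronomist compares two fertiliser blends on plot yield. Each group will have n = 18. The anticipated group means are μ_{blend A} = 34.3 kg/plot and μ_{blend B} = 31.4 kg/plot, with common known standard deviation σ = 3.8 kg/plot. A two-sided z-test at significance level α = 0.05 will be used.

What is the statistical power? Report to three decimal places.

Power ≈ 0.629

Standardized effect: d = |μ_{blend A} − μ_{blend B}| / σ = |34.3 − 31.4| / 3.8 = 0.7632
Noncentrality parameter: λ = d·√(n/2) = 0.7632 × √(18/2) = 2.2895
Critical value for a two-sided test at α = 0.05: z_{α/2} = 1.960.
Power = Φ(λ − 1.960) + Φ(−λ − 1.960) = Φ(0.330) + Φ(-4.249) = 0.6291 + 0.0000 = 0.6291.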